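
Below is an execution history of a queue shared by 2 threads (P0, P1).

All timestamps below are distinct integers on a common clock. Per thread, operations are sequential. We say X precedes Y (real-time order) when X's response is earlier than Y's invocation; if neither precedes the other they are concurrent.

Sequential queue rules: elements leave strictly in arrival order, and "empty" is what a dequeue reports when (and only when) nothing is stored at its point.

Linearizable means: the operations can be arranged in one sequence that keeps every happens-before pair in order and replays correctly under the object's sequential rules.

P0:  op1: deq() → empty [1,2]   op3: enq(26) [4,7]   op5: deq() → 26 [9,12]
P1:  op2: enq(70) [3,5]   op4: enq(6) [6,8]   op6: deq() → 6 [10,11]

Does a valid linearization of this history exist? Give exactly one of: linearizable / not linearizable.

not linearizable

events 1..11 are fine; event 12 — the response of op5 at time 12 — makes the prefix non-linearizable
6 orders of the 6 completed queue ops respect real time; none is legal
for example op1, op2, op3, op4, op5, op6 fails at step 5: op5 deq() → 26 is not legal there
for example op1, op2, op3, op4, op6, op5 fails at step 5: op6 deq() → 6 is not legal there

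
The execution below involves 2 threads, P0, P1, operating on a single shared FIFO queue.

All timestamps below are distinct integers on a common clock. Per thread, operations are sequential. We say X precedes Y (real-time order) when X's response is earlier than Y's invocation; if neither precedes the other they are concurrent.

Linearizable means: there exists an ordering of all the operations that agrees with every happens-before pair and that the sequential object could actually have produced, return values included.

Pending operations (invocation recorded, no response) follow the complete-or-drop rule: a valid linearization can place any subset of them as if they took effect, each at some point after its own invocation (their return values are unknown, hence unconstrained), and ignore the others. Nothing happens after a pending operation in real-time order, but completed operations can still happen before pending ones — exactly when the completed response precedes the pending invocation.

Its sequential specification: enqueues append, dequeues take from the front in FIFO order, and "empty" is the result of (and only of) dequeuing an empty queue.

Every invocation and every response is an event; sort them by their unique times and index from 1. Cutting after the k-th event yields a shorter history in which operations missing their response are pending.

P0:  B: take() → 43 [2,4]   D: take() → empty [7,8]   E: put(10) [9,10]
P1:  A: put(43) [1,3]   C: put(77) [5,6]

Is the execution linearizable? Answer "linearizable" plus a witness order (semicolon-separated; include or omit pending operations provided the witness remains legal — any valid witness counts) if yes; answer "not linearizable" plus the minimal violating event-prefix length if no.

not linearizable — minimal violating prefix: 8 events

already the first 8 events (up to D's response at time 8) admit no linearization; the first 7 still do
the 4 completed operations admit 2 real-time orders; each fails the FIFO queue replay
for example A, B, C, D fails at step 4: D take() → empty is not legal there
for example B, A, C, D fails at step 1: B take() → 43 is not legal there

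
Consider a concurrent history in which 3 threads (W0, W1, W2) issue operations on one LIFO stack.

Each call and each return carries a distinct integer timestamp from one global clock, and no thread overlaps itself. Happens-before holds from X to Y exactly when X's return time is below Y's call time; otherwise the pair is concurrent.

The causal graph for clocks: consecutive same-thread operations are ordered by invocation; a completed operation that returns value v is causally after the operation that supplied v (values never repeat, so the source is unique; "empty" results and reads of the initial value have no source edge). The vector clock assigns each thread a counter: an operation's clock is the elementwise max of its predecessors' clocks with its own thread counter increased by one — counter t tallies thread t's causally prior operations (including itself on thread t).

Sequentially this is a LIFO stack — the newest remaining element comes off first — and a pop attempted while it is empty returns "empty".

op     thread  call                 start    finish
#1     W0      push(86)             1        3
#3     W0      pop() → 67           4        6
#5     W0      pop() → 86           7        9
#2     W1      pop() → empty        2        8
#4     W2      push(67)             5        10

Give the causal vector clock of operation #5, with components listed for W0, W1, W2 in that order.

(3, 0, 1)

root op #4, invoked 5: fresh clock plus W2's own tick → (0, 0, 1)
root op #2, invoked 2: fresh clock plus W1's own tick → (0, 1, 0)
root op #1, invoked 1: fresh clock plus W0's own tick → (1, 0, 0)
merge at #3 (invoked 4): VC(#1)=(1, 0, 0), VC(#4)=(0, 0, 1), own-thread bump on W0 → (2, 0, 1)
merge at #5 (invoked 7): VC(#1)=(1, 0, 0), VC(#3)=(2, 0, 1), own-thread bump on W0 → (3, 0, 1)
target: VC(#5) = (3, 0, 1)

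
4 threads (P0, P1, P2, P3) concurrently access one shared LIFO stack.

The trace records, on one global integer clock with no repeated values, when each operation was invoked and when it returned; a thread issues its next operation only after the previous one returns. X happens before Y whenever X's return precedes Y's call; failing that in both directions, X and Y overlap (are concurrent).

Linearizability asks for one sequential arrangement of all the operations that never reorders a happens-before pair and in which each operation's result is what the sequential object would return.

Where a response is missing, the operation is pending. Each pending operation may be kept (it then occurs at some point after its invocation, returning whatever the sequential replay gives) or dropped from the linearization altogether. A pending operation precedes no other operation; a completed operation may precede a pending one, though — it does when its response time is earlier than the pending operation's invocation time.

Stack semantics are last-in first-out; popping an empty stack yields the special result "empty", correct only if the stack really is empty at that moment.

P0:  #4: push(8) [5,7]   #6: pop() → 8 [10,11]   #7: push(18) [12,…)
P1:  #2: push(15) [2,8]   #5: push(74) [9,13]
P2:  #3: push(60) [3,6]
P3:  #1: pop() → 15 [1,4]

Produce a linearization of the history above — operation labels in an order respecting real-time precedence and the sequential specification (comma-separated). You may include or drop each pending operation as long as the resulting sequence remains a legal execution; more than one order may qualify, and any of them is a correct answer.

step 1: #2 push(15) — stack <15>
step 2: #1 pop() → 15 — stack <>
step 3: #3 push(60) — stack <60>
step 4: #4 push(8) — stack <60,8>
step 5: #6 pop() → 8 — stack <60>
step 6: #5 push(74) — stack <60,74>

#2, #1, #3, #4, #6, #5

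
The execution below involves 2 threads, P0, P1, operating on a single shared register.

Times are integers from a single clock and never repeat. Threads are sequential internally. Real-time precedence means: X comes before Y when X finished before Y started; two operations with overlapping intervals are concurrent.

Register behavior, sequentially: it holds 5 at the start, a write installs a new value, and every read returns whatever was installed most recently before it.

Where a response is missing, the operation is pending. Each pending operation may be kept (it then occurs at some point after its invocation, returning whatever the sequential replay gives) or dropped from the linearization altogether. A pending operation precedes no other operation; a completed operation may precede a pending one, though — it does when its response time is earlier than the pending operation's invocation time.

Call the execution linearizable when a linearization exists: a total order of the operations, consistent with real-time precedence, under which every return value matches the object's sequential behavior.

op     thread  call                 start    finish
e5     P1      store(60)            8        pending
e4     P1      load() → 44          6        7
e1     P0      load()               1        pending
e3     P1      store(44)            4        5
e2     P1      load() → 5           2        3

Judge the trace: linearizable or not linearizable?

linearizable

witness order: e1, e2, e3, e4
after step 1 (e1 load() (pending, included)): value 5
after step 2 (e2 load() → 5): value 5
after step 3 (e3 store(44)): value 44
after step 4 (e4 load() → 44): value 44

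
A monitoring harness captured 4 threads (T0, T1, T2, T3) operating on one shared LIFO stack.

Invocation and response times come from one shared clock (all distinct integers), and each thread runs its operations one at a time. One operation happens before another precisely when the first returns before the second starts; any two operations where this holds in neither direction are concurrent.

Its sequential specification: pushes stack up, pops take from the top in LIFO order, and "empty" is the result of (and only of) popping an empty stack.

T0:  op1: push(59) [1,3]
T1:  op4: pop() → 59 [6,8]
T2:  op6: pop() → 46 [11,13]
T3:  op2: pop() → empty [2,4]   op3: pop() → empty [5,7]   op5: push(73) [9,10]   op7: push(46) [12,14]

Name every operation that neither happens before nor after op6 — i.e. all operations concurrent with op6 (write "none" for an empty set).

op7

op6 runs from 11 to 13; window-overlapping ops are concurrent
op1 [1,3]: before
op2 [2,4]: before
op3 [5,7]: before
op4 [6,8]: before
op5 [9,10]: before
op7 [12,14]: concurrent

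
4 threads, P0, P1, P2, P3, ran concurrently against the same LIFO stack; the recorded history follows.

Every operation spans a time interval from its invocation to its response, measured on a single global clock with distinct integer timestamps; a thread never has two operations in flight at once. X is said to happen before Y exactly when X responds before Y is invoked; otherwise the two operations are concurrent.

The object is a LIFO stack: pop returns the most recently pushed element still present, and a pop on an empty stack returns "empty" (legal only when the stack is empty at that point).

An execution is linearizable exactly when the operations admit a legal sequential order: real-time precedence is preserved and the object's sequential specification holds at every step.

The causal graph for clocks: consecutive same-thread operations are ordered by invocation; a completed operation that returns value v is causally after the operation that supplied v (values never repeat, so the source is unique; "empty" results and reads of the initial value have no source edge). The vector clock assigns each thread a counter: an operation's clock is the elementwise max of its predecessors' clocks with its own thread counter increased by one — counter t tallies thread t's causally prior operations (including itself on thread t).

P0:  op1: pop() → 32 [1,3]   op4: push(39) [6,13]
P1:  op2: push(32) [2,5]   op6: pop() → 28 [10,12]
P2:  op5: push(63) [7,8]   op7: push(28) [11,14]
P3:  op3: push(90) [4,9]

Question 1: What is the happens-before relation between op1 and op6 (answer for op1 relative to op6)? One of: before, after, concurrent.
Answer: before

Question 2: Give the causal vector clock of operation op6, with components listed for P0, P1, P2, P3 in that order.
Answer: (0, 2, 2, 0)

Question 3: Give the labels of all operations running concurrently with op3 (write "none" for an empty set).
Answer: op2, op4, op5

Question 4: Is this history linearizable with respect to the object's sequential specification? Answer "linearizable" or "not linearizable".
one valid linearization: op2, op1, op3, op4, op5, op7, op6
step 1: op2 push(32) — stack <32>
step 2: op1 pop() → 32 — stack <>
step 3: op3 push(90) — stack <90>
step 4: op4 push(39) — stack <90,39>
step 5: op5 push(63) — stack <90,39,63>
step 6: op7 push(28) — stack <90,39,63,28>
step 7: op6 pop() → 28 — stack <90,39,63>

linearizable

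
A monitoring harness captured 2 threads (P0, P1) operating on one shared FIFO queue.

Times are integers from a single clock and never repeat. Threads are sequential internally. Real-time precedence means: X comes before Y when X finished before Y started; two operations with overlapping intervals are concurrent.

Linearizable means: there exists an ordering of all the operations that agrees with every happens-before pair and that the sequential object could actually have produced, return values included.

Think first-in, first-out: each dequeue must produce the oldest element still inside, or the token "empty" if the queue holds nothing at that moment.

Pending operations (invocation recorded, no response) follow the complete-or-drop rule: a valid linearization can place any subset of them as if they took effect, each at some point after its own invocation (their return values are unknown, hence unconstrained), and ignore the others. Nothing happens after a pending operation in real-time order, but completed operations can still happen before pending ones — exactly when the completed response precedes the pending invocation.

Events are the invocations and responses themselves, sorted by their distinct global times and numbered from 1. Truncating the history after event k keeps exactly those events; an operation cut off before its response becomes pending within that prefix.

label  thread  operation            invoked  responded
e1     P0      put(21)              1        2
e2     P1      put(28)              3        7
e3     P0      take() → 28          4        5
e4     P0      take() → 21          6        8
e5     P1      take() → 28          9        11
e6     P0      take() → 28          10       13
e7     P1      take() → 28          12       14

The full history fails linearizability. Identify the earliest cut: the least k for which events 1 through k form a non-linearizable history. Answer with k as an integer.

one valid order for events 1..4 is e1:
1. e1 put(21), leaving queue <21>
adding event 5 (e3 responds at 5) leaves no legal real-time order
every completion of the 1 pending operation (e2) was checked; none linearizes
for example e1, e3 (pending dropped) fails at step 2: e3 take() → 28 is not legal there

5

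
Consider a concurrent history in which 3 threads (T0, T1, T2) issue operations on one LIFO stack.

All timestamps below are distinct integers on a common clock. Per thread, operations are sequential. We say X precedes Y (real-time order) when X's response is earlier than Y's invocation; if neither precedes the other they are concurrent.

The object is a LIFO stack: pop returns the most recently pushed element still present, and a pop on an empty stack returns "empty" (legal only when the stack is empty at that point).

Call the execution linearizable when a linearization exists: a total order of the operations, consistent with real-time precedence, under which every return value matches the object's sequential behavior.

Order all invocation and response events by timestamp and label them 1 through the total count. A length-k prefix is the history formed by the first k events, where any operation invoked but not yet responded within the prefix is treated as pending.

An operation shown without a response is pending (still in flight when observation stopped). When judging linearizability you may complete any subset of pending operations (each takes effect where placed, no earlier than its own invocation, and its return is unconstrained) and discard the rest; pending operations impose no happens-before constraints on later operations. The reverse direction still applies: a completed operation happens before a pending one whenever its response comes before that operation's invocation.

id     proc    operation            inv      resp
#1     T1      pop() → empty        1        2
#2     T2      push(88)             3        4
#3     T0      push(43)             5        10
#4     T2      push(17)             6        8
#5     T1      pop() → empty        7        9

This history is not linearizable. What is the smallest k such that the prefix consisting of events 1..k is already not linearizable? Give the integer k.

9

one valid order for events 1..8 is #1, #2, #3, #4:
step 1: #1 pop() → empty — stack <>
step 2: #2 push(88) — stack <88>
step 3: #3 push(43) (pending, included) — stack <88,43>
step 4: #4 push(17) — stack <88,43,17>
with event 9 included (#5 responding at time 9), all real-time-consistent orders fail
no completion choice of the 1 pending operation (#3) rescues it — every subset was tried
for example #1, #2, #4, #5 (pending dropped) fails at step 4: #5 pop() → empty is not legal there
for example #1, #2, #5, #4 (pending dropped) fails at step 3: #5 pop() → empty is not legal there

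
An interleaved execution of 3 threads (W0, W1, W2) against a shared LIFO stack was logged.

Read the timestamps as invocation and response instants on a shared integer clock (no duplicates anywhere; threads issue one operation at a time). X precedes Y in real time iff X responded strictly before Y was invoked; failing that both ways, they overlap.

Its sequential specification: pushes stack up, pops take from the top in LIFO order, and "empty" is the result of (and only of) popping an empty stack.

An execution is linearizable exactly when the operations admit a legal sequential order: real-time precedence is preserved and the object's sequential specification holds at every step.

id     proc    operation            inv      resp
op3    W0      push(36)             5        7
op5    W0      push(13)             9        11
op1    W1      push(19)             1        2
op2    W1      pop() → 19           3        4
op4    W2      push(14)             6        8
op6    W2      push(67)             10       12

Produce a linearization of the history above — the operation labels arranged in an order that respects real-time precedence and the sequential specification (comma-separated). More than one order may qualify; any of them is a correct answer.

1. op1 push(19), leaving stack <19>
2. op2 pop() → 19, leaving stack <>
3. op3 push(36), leaving stack <36>
4. op4 push(14), leaving stack <36,14>
5. op5 push(13), leaving stack <36,14,13>
6. op6 push(67), leaving stack <36,14,13,67>

op1, op2, op3, op4, op5, op6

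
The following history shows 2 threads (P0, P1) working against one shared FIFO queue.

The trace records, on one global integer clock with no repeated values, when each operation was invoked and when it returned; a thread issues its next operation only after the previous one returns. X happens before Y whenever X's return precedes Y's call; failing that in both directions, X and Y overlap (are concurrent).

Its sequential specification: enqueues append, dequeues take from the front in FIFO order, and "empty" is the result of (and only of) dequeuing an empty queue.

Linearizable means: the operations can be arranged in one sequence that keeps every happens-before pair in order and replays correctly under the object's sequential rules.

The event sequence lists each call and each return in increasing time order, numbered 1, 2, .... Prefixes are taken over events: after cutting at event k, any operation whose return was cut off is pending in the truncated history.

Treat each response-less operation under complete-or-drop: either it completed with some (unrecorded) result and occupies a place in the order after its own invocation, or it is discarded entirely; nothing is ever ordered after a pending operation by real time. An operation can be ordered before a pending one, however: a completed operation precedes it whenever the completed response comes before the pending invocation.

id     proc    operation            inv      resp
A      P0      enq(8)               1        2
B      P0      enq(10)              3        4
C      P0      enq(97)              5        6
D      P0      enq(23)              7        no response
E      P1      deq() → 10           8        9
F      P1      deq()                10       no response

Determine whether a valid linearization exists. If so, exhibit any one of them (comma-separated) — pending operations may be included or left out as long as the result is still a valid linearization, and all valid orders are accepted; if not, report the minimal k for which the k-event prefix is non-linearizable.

cut after 8 events: linearizable; cut after 9 events (E responds, time 9): not linearizable
exhaustive check: the 4 completed FIFO queue ops admit one real-time order; illegal
no completion choice of the 1 pending operation (D) rescues it — every subset was tried
take A, B, C, E (pending dropped): step 4 already fails, because E deq() → 10 cannot occur there

not linearizable — minimal violating prefix: 9 events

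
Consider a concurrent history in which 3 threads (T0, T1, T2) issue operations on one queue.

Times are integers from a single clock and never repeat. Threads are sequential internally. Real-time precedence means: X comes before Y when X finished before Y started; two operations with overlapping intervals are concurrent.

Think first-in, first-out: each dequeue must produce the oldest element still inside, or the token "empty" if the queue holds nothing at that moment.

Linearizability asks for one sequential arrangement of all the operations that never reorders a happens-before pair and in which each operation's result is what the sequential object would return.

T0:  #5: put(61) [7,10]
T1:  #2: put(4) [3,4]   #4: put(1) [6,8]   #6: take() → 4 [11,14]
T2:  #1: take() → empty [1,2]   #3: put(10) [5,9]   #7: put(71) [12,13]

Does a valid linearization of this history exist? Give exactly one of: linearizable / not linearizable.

linearizable

one valid linearization: #1, #2, #3, #4, #5, #6, #7
step 1: #1 take() → empty — queue <>
step 2: #2 put(4) — queue <4>
step 3: #3 put(10) — queue <4,10>
step 4: #4 put(1) — queue <4,10,1>
step 5: #5 put(61) — queue <4,10,1,61>
step 6: #6 take() → 4 — queue <10,1,61>
step 7: #7 put(71) — queue <10,1,61,71>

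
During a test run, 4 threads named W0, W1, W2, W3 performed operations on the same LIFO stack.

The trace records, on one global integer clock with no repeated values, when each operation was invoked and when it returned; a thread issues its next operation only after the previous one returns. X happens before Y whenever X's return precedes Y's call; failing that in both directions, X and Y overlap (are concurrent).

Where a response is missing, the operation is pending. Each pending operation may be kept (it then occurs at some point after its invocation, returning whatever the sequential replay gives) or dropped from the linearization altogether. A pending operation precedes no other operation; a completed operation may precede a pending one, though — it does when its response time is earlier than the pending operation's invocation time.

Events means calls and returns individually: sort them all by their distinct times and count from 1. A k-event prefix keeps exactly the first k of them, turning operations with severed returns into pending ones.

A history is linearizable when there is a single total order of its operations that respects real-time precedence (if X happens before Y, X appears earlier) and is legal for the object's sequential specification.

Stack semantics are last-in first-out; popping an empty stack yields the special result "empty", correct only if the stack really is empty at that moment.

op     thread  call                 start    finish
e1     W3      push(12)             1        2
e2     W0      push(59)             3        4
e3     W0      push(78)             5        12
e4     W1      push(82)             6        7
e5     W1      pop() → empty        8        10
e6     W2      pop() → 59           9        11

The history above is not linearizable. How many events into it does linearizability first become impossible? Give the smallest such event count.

events 1..9 are still linearizable — one witness is e1, e2, e3, e4:
step 1: e1 push(12) — stack <12>
step 2: e2 push(59) — stack <12,59>
step 3: e3 push(78) (pending, included) — stack <12,59,78>
step 4: e4 push(82) — stack <12,59,78,82>
event 10 — e5's response, time 10 — after it, nothing linearizes
including or dropping the 2 pending operations (e3, e6) in any combination fails
one such order, e1, e2, e4, e5 (pending dropped), breaks at step 4 where e5 pop() → empty is illegal

10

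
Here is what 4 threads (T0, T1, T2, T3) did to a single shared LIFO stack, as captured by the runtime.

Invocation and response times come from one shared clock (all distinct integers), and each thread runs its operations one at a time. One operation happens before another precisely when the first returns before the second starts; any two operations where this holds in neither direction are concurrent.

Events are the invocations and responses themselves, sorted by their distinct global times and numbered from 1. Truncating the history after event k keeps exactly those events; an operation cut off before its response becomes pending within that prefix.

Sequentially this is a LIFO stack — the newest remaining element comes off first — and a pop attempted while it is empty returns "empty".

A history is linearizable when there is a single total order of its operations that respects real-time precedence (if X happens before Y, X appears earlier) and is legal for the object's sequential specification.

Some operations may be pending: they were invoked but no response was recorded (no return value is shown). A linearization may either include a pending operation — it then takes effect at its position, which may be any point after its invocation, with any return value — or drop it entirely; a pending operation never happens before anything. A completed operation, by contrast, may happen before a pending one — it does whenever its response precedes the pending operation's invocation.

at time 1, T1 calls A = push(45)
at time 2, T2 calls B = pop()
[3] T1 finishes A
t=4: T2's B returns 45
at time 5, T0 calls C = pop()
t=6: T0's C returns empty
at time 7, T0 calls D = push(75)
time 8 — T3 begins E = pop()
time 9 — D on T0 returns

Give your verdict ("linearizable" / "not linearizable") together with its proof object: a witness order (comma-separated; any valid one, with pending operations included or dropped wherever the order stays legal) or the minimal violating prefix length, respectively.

linearizable — witness: A, B, C, D

after step 1 (A push(45)): stack <45>
after step 2 (B pop() → 45): stack <>
after step 3 (C pop() → empty): stack <>
after step 4 (D push(75)): stack <75>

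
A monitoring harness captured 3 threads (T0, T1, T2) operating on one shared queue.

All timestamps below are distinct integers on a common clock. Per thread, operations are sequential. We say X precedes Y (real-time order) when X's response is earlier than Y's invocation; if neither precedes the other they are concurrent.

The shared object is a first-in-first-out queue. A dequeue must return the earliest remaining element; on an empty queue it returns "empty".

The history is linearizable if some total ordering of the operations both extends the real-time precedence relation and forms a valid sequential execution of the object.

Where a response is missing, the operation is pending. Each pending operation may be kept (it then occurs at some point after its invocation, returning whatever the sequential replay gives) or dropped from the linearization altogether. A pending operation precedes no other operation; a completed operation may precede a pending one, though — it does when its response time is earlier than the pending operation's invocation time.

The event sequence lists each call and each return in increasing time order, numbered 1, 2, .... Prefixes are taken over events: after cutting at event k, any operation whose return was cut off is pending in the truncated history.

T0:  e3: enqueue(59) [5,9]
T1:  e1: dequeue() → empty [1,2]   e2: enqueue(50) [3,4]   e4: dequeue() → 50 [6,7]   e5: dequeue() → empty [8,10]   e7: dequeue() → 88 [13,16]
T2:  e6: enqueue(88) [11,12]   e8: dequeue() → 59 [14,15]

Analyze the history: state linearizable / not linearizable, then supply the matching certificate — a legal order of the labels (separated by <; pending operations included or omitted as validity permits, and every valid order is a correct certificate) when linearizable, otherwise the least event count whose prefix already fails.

linearizable — witness: e1 < e2 < e4 < e5 < e3 < e6 < e8 < e7

after step 1 (e1 dequeue() → empty): queue <>
after step 2 (e2 enqueue(50)): queue <50>
after step 3 (e4 dequeue() → 50): queue <>
after step 4 (e5 dequeue() → empty): queue <>
after step 5 (e3 enqueue(59)): queue <59>
after step 6 (e6 enqueue(88)): queue <59,88>
after step 7 (e8 dequeue() → 59): queue <88>
after step 8 (e7 dequeue() → 88): queue <>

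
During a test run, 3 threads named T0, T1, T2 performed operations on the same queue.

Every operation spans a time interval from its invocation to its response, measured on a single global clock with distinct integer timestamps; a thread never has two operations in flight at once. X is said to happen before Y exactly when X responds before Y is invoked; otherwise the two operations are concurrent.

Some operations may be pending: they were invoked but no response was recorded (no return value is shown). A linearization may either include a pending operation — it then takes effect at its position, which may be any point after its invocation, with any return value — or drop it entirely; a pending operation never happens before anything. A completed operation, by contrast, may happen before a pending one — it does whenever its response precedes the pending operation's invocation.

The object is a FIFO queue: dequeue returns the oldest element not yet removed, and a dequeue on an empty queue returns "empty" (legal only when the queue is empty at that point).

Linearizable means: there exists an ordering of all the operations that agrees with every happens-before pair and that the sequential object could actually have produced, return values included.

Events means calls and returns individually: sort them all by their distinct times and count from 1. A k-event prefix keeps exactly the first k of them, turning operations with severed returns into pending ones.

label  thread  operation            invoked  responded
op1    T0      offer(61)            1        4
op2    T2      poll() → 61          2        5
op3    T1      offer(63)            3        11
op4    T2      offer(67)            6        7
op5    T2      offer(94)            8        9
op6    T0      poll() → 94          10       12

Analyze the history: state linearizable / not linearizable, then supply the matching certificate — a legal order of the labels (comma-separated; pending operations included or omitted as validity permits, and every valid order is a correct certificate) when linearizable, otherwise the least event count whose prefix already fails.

not linearizable — minimal violating prefix: 12 events

through event 11 a valid linearization exists; event 12 (op6 responding at time 12) ends that
real-time-consistent orders of the 6 completed operations: 12 — all fail the queue replay
one such order, op1, op2, op3, op4, op5, op6, breaks at step 6 where op6 poll() → 94 is illegal
one such order, op1, op2, op4, op3, op5, op6, breaks at step 6 where op6 poll() → 94 is illegal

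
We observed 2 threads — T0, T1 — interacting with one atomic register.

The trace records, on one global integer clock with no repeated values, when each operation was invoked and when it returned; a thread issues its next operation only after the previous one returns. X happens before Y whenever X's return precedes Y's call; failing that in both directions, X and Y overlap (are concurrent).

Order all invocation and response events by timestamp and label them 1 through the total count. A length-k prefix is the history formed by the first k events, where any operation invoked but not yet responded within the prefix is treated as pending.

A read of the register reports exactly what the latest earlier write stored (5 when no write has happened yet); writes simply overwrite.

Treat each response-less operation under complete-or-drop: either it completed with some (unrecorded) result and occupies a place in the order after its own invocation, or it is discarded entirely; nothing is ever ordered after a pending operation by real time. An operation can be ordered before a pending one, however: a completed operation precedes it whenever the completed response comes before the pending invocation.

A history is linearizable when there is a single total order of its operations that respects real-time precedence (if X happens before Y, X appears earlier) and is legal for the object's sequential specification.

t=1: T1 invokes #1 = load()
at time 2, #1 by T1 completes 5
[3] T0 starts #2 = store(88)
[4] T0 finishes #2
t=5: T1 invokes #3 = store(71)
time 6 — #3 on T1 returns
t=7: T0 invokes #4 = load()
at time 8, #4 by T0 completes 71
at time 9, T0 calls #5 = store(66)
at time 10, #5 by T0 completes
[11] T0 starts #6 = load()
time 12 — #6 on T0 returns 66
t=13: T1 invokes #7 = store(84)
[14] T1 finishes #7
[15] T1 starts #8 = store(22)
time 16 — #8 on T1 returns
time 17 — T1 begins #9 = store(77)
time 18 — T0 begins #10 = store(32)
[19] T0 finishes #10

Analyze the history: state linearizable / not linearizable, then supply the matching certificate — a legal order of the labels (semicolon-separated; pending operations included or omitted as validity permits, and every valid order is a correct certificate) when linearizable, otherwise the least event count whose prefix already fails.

linearizable — witness: #1; #2; #3; #4; #5; #6; #7; #8; #9; #10

1. #1 load() → 5, leaving value 5
2. #2 store(88), leaving value 88
3. #3 store(71), leaving value 71
4. #4 load() → 71, leaving value 71
5. #5 store(66), leaving value 66
6. #6 load() → 66, leaving value 66
7. #7 store(84), leaving value 84
8. #8 store(22), leaving value 22
9. #9 store(77) (pending, included), leaving value 77
10. #10 store(32), leaving value 32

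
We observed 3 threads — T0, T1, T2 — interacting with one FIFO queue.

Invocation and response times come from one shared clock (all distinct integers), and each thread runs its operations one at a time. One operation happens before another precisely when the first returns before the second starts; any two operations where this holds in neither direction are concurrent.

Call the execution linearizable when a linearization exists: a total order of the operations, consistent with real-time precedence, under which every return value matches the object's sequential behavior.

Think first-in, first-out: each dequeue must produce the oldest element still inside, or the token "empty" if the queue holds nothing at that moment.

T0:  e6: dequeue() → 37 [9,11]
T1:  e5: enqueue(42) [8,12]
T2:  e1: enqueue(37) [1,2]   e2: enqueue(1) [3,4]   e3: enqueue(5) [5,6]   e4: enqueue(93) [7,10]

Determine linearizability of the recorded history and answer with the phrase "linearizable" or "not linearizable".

a witness: e1, e2, e3, e4, e5, e6
after step 1 (e1 enqueue(37)): queue <37>
after step 2 (e2 enqueue(1)): queue <37,1>
after step 3 (e3 enqueue(5)): queue <37,1,5>
after step 4 (e4 enqueue(93)): queue <37,1,5,93>
after step 5 (e5 enqueue(42)): queue <37,1,5,93,42>
after step 6 (e6 dequeue() → 37): queue <1,5,93,42>

linearizable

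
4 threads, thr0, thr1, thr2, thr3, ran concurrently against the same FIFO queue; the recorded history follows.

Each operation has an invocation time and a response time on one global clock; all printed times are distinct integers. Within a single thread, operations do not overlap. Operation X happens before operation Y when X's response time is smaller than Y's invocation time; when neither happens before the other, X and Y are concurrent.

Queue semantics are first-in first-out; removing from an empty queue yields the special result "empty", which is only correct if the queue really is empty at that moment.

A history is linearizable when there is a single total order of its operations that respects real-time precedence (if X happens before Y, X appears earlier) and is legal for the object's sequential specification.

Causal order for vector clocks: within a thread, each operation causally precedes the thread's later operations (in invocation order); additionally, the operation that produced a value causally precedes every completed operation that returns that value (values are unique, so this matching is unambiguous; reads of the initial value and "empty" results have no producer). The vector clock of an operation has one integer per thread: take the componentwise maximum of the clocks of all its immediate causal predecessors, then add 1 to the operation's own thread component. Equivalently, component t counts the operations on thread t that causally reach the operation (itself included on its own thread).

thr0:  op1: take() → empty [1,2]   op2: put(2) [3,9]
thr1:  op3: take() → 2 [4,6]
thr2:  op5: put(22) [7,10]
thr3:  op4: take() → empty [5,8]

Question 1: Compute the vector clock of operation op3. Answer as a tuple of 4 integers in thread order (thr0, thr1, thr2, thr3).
(2, 1, 0, 0)

op4, invoked 5, has no incoming edges; only thr3's bump applies → (0, 0, 0, 1)
op5, invoked 7, has no incoming edges; only thr2's bump applies → (0, 0, 1, 0)
op1, invoked 1, has no incoming edges; only thr0's bump applies → (1, 0, 0, 0)
VC(op2, invoked at 3): max of VC(op1)=(1, 0, 0, 0), then +1 on thread thr0 → (2, 0, 0, 0)
VC(op3, invoked at 4): max of VC(op2)=(2, 0, 0, 0), then +1 on thread thr1 → (2, 1, 0, 0)
target: VC(op3) = (2, 1, 0, 0)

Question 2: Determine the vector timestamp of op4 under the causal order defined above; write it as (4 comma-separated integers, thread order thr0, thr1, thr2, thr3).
(0, 0, 0, 1)

no predecessors for op4 (invoked 5): thr3 increments from zero → (0, 0, 0, 1)
no predecessors for op5 (invoked 7): thr2 increments from zero → (0, 0, 1, 0)
no predecessors for op1 (invoked 1): thr0 increments from zero → (1, 0, 0, 0)
invoked at 3, op2 merges VC(op1)=(1, 0, 0, 0) and bumps thr0's slot → (2, 0, 0, 0)
invoked at 4, op3 merges VC(op2)=(2, 0, 0, 0) and bumps thr1's slot → (2, 1, 0, 0)
target: VC(op4) = (0, 0, 0, 1)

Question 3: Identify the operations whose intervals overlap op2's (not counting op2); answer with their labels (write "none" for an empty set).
op3, op4, op5

op2 runs from 3 to 9; window-overlapping ops are concurrent
op1 [1,2]: before
op3 [4,6]: concurrent
op4 [5,8]: concurrent
op5 [7,10]: concurrent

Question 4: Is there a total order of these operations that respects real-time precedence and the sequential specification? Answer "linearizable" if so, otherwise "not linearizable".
linearizable

a witness: op1, op2, op3, op4, op5
step 1: op1 take() → empty — queue <>
step 2: op2 put(2) — queue <2>
step 3: op3 take() → 2 — queue <>
step 4: op4 take() → empty — queue <>
step 5: op5 put(22) — queue <22>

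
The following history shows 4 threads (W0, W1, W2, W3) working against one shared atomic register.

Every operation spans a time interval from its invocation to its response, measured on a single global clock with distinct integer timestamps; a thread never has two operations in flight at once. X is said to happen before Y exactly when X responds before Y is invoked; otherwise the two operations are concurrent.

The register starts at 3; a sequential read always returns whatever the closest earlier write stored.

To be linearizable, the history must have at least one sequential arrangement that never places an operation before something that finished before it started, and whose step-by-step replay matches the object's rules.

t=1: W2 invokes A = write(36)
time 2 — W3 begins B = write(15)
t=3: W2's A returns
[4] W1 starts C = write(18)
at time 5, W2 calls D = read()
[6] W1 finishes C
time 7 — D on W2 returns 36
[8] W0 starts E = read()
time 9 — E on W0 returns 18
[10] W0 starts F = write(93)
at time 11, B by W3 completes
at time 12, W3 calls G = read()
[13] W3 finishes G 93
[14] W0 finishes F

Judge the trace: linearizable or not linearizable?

linearizable

one valid linearization: A, D, B, C, E, F, G
after step 1 (A write(36)): value 36
after step 2 (D read() → 36): value 36
after step 3 (B write(15)): value 15
after step 4 (C write(18)): value 18
after step 5 (E read() → 18): value 18
after step 6 (F write(93)): value 93
after step 7 (G read() → 93): value 93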